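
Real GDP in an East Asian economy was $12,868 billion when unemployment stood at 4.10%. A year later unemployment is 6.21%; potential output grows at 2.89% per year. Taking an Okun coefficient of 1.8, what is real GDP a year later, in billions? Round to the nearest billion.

$12,751 billion

Δu = 6.21 - 4.1 = 2.11 points.
Okun's law (growth form): g_Y = g_Y* - β × Δu = 2.89 - 1.8 × (2.11) = 2.89 - 3.798 = -0.908%.
Real GDP in the next year = 12868 × (1 - 0.908/100) = 12868 × 0.99092 ≈ 12751 billion.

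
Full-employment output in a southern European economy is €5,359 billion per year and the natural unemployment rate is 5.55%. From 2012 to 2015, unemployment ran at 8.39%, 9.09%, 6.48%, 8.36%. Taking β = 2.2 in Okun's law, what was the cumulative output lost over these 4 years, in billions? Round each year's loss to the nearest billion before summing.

Year 2012: gap = -2.2 × (8.39 - 5.55) = -6.248%, loss ≈ 5359 × 6.248/100 ≈ 335.
Year 2013: gap = -2.2 × (9.09 - 5.55) = -7.788%, loss ≈ 5359 × 7.788/100 ≈ 417.
Year 2014: gap = -2.2 × (6.48 - 5.55) = -2.046%, loss ≈ 5359 × 2.046/100 ≈ 110.
Year 2015: gap = -2.2 × (8.36 - 5.55) = -6.182%, loss ≈ 5359 × 6.182/100 ≈ 331.
Total lost output = 335 + 417 + 110 + 331 = 1193 billion.

€1,193 billion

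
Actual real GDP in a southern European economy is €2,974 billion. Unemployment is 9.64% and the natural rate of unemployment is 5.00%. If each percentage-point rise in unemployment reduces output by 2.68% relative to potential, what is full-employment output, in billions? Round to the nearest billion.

Unemployment gap = 9.64 - 5 = 4.64 points, so output gap = -2.68 × 4.64 = -12.4352%.
Since Y = Y* × (1 + gap/100), Y* = 2974/0.875648 ≈ 3396 billion.

€3,396 billion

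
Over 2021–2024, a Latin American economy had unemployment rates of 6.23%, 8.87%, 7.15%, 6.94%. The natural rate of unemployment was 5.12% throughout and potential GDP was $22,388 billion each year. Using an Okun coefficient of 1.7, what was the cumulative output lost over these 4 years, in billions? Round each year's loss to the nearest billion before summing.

$3,315 billion

Year 2021: gap = -1.7 × (6.23 - 5.12) = -1.887%, loss ≈ 22388 × 1.887/100 ≈ 422.
Year 2022: gap = -1.7 × (8.87 - 5.12) = -6.375%, loss ≈ 22388 × 6.375/100 ≈ 1427.
Year 2023: gap = -1.7 × (7.15 - 5.12) = -3.451%, loss ≈ 22388 × 3.451/100 ≈ 773.
Year 2024: gap = -1.7 × (6.94 - 5.12) = -3.094%, loss ≈ 22388 × 3.094/100 ≈ 693.
Total lost output = 422 + 1427 + 773 + 693 = 3315 billion.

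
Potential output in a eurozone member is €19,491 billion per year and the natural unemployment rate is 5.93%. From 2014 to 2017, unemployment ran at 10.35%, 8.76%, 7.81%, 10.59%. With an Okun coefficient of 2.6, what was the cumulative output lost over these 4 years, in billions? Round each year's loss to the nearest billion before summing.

€6,989 billion

Year 2014: gap = -2.6 × (10.35 - 5.93) = -11.492%, loss ≈ 19491 × 11.492/100 ≈ 2240.
Year 2015: gap = -2.6 × (8.76 - 5.93) = -7.358%, loss ≈ 19491 × 7.358/100 ≈ 1434.
Year 2016: gap = -2.6 × (7.81 - 5.93) = -4.888%, loss ≈ 19491 × 4.888/100 ≈ 953.
Year 2017: gap = -2.6 × (10.59 - 5.93) = -12.116%, loss ≈ 19491 × 12.116/100 ≈ 2362.
Total lost output = 2240 + 1434 + 953 + 2362 = 6989 billion.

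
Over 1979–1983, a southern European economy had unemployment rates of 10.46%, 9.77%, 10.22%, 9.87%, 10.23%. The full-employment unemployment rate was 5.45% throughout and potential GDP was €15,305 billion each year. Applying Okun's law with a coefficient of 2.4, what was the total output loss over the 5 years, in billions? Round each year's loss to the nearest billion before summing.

€8,559 billion

Year 1979: gap = -2.4 × (10.46 - 5.45) = -12.024%, loss ≈ 15305 × 12.024/100 ≈ 1840.
Year 1980: gap = -2.4 × (9.77 - 5.45) = -10.368%, loss ≈ 15305 × 10.368/100 ≈ 1587.
Year 1981: gap = -2.4 × (10.22 - 5.45) = -11.448%, loss ≈ 15305 × 11.448/100 ≈ 1752.
Year 1982: gap = -2.4 × (9.87 - 5.45) = -10.608%, loss ≈ 15305 × 10.608/100 ≈ 1624.
Year 1983: gap = -2.4 × (10.23 - 5.45) = -11.472%, loss ≈ 15305 × 11.472/100 ≈ 1756.
Total lost output = 1840 + 1587 + 1752 + 1624 + 1756 = 8559 billion.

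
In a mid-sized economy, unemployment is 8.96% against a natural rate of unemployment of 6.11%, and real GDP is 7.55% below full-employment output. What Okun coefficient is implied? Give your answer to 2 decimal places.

β ≈ 2.65

Okun's law: output gap = -β × (u - u*).
-7.55 = -β × (8.96 - 6.11) = -β × 2.85, so β = 7.55/2.85 = 2.65.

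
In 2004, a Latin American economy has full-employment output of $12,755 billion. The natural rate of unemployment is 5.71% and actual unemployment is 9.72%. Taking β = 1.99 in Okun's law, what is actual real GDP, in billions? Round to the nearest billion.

$11,737 billion

Unemployment gap = 9.72 - 5.71 = 4.01 points, so the output gap is -1.99 × 4.01 = -7.9799%.
Actual GDP = 12755 × (1 - 7.9799/100) = 12755 × 0.920201 ≈ 11737 billion.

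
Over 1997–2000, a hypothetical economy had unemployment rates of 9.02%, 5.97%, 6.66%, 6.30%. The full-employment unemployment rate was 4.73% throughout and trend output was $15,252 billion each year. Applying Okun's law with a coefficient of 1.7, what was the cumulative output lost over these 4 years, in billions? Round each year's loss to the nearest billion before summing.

$2,341 billion

Year 1997: gap = -1.7 × (9.02 - 4.73) = -7.293%, loss ≈ 15252 × 7.293/100 ≈ 1112.
Year 1998: gap = -1.7 × (5.97 - 4.73) = -2.108%, loss ≈ 15252 × 2.108/100 ≈ 322.
Year 1999: gap = -1.7 × (6.66 - 4.73) = -3.281%, loss ≈ 15252 × 3.281/100 ≈ 500.
Year 2000: gap = -1.7 × (6.3 - 4.73) = -2.669%, loss ≈ 15252 × 2.669/100 ≈ 407.
Total lost output = 1112 + 322 + 500 + 407 = 2341 billion.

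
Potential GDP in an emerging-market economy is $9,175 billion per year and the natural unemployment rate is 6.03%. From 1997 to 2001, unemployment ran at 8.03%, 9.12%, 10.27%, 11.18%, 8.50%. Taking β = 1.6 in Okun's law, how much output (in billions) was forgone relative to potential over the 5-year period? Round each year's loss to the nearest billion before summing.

$2,489 billion

Year 1997: gap = -1.6 × (8.03 - 6.03) = -3.2%, loss ≈ 9175 × 3.2/100 ≈ 294.
Year 1998: gap = -1.6 × (9.12 - 6.03) = -4.944%, loss ≈ 9175 × 4.944/100 ≈ 454.
Year 1999: gap = -1.6 × (10.27 - 6.03) = -6.784%, loss ≈ 9175 × 6.784/100 ≈ 622.
Year 2000: gap = -1.6 × (11.18 - 6.03) = -8.24%, loss ≈ 9175 × 8.24/100 ≈ 756.
Year 2001: gap = -1.6 × (8.5 - 6.03) = -3.952%, loss ≈ 9175 × 3.952/100 ≈ 363.
Total lost output = 294 + 454 + 622 + 756 + 363 = 2489 billion.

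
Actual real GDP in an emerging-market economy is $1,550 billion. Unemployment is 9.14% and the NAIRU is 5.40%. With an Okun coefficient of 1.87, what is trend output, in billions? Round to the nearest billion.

$1,667 billion

Unemployment gap = 9.14 - 5.4 = 3.74 points, so output gap = -1.87 × 3.74 = -6.9938%.
Since Y = Y* × (1 + gap/100), Y* = 1550/0.930062 ≈ 1667 billion.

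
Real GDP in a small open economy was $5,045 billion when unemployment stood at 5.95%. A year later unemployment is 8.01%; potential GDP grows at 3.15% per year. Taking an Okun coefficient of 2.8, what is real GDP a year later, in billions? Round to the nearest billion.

$4,913 billion

Δu = 8.01 - 5.95 = 2.06 points.
Okun's law (growth form): g_Y = g_Y* - β × Δu = 3.15 - 2.8 × (2.06) = 3.15 - 5.768 = -2.618%.
Real GDP in the next year = 5045 × (1 - 2.618/100) = 5045 × 0.97382 ≈ 4913 billion.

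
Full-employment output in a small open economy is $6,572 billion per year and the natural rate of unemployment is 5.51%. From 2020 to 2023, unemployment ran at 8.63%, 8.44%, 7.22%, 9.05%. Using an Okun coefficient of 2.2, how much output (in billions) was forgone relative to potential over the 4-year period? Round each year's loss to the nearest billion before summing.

Year 2020: gap = -2.2 × (8.63 - 5.51) = -6.864%, loss ≈ 6572 × 6.864/100 ≈ 451.
Year 2021: gap = -2.2 × (8.44 - 5.51) = -6.446%, loss ≈ 6572 × 6.446/100 ≈ 424.
Year 2022: gap = -2.2 × (7.22 - 5.51) = -3.762%, loss ≈ 6572 × 3.762/100 ≈ 247.
Year 2023: gap = -2.2 × (9.05 - 5.51) = -7.788%, loss ≈ 6572 × 7.788/100 ≈ 512.
Total lost output = 451 + 424 + 247 + 512 = 1634 billion.

$1,634 billion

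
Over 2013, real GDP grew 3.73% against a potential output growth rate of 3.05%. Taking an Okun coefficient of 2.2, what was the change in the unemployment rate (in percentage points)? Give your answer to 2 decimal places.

-0.31 percentage points

Growth-rate Okun's law: g_Y = g_Y* - β × Δu, so Δu = (g_Y* - g_Y)/β.
Δu = (3.05 - 3.73)/2.2 = -0.68/2.2 = -0.31 percentage points.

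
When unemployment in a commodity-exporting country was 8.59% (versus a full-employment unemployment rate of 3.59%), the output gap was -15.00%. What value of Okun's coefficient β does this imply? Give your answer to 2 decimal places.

β ≈ 3.00

Okun's law: output gap = -β × (u - u*).
-15.00 = -β × (8.59 - 3.59) = -β × 5, so β = 15/5 = 3.00.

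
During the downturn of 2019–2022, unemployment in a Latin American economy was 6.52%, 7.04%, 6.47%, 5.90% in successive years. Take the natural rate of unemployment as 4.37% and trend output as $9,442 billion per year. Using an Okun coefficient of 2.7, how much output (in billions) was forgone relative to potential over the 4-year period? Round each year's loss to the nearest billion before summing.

$2,154 billion

Year 2019: gap = -2.7 × (6.52 - 4.37) = -5.805%, loss ≈ 9442 × 5.805/100 ≈ 548.
Year 2020: gap = -2.7 × (7.04 - 4.37) = -7.209%, loss ≈ 9442 × 7.209/100 ≈ 681.
Year 2021: gap = -2.7 × (6.47 - 4.37) = -5.67%, loss ≈ 9442 × 5.67/100 ≈ 535.
Year 2022: gap = -2.7 × (5.9 - 4.37) = -4.131%, loss ≈ 9442 × 4.131/100 ≈ 390.
Total lost output = 548 + 681 + 535 + 390 = 2154 billion.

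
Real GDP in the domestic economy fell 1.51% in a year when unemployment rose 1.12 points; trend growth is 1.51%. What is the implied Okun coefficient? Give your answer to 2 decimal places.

β ≈ 2.70

Growth form: g_Y = g_Y* - β × Δu, so β = (g_Y* - g_Y)/Δu.
β = (1.51 + 1.51)/1.12 = 3.02/1.12 = 2.70.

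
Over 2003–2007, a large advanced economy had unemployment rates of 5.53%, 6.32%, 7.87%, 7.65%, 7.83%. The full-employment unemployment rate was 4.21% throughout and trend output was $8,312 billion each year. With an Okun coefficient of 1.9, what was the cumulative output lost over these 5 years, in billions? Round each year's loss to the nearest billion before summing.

Year 2003: gap = -1.9 × (5.53 - 4.21) = -2.508%, loss ≈ 8312 × 2.508/100 ≈ 208.
Year 2004: gap = -1.9 × (6.32 - 4.21) = -4.009%, loss ≈ 8312 × 4.009/100 ≈ 333.
Year 2005: gap = -1.9 × (7.87 - 4.21) = -6.954%, loss ≈ 8312 × 6.954/100 ≈ 578.
Year 2006: gap = -1.9 × (7.65 - 4.21) = -6.536%, loss ≈ 8312 × 6.536/100 ≈ 543.
Year 2007: gap = -1.9 × (7.83 - 4.21) = -6.878%, loss ≈ 8312 × 6.878/100 ≈ 572.
Total lost output = 208 + 333 + 578 + 543 + 572 = 2234 billion.

$2,234 billion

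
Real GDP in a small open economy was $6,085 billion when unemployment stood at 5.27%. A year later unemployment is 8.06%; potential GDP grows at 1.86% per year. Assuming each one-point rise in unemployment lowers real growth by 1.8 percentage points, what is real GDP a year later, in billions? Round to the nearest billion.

$5,893 billion

Δu = 8.06 - 5.27 = 2.79 points.
Okun's law (growth form): g_Y = g_Y* - β × Δu = 1.86 - 1.8 × (2.79) = 1.86 - 5.022 = -3.162%.
Real GDP in the next year = 6085 × (1 - 3.162/100) = 6085 × 0.96838 ≈ 5893 billion.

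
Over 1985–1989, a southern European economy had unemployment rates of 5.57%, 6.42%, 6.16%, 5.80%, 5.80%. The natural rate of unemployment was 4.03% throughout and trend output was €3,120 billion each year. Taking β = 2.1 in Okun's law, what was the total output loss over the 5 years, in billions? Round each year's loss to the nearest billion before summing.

Year 1985: gap = -2.1 × (5.57 - 4.03) = -3.234%, loss ≈ 3120 × 3.234/100 ≈ 101.
Year 1986: gap = -2.1 × (6.42 - 4.03) = -5.019%, loss ≈ 3120 × 5.019/100 ≈ 157.
Year 1987: gap = -2.1 × (6.16 - 4.03) = -4.473%, loss ≈ 3120 × 4.473/100 ≈ 140.
Year 1988: gap = -2.1 × (5.8 - 4.03) = -3.717%, loss ≈ 3120 × 3.717/100 ≈ 116.
Year 1989: gap = -2.1 × (5.8 - 4.03) = -3.717%, loss ≈ 3120 × 3.717/100 ≈ 116.
Total lost output = 101 + 157 + 140 + 116 + 116 = 630 billion.

€630 billion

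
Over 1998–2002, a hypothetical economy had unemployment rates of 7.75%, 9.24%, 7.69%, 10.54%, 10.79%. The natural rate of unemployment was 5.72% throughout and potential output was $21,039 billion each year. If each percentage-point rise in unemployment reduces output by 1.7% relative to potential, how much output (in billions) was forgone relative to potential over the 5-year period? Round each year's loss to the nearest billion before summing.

$6,227 billion

Year 1998: gap = -1.7 × (7.75 - 5.72) = -3.451%, loss ≈ 21039 × 3.451/100 ≈ 726.
Year 1999: gap = -1.7 × (9.24 - 5.72) = -5.984%, loss ≈ 21039 × 5.984/100 ≈ 1259.
Year 2000: gap = -1.7 × (7.69 - 5.72) = -3.349%, loss ≈ 21039 × 3.349/100 ≈ 705.
Year 2001: gap = -1.7 × (10.54 - 5.72) = -8.194%, loss ≈ 21039 × 8.194/100 ≈ 1724.
Year 2002: gap = -1.7 × (10.79 - 5.72) = -8.619%, loss ≈ 21039 × 8.619/100 ≈ 1813.
Total lost output = 726 + 1259 + 705 + 1724 + 1813 = 6227 billion.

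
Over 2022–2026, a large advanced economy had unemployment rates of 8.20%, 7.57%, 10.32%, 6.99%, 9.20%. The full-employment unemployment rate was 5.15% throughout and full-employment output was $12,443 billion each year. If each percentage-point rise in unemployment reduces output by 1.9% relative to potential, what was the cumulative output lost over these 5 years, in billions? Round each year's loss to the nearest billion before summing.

Year 2022: gap = -1.9 × (8.2 - 5.15) = -5.795%, loss ≈ 12443 × 5.795/100 ≈ 721.
Year 2023: gap = -1.9 × (7.57 - 5.15) = -4.598%, loss ≈ 12443 × 4.598/100 ≈ 572.
Year 2024: gap = -1.9 × (10.32 - 5.15) = -9.823%, loss ≈ 12443 × 9.823/100 ≈ 1222.
Year 2025: gap = -1.9 × (6.99 - 5.15) = -3.496%, loss ≈ 12443 × 3.496/100 ≈ 435.
Year 2026: gap = -1.9 × (9.2 - 5.15) = -7.695%, loss ≈ 12443 × 7.695/100 ≈ 957.
Total lost output = 721 + 572 + 1222 + 435 + 957 = 3907 billion.

$3,907 billion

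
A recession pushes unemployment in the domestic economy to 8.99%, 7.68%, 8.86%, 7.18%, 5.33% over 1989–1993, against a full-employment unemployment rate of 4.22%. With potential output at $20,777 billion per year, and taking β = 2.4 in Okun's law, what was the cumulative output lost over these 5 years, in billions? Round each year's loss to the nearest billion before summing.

Year 1989: gap = -2.4 × (8.99 - 4.22) = -11.448%, loss ≈ 20777 × 11.448/100 ≈ 2379.
Year 1990: gap = -2.4 × (7.68 - 4.22) = -8.304%, loss ≈ 20777 × 8.304/100 ≈ 1725.
Year 1991: gap = -2.4 × (8.86 - 4.22) = -11.136%, loss ≈ 20777 × 11.136/100 ≈ 2314.
Year 1992: gap = -2.4 × (7.18 - 4.22) = -7.104%, loss ≈ 20777 × 7.104/100 ≈ 1476.
Year 1993: gap = -2.4 × (5.33 - 4.22) = -2.664%, loss ≈ 20777 × 2.664/100 ≈ 553.
Total lost output = 2379 + 1725 + 2314 + 1476 + 553 = 8447 billion.

$8,447 billion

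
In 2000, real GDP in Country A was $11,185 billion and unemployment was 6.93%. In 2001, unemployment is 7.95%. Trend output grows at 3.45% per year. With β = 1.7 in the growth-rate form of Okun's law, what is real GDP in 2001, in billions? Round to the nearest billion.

Δu = 7.95 - 6.93 = 1.02 points.
Okun's law (growth form): g_Y = g_Y* - β × Δu = 3.45 - 1.7 × (1.02) = 3.45 - 1.734 = 1.716%.
Real GDP in the next year = 11185 × (1 + 1.716/100) = 11185 × 1.01716 ≈ 11377 billion.

$11,377 billion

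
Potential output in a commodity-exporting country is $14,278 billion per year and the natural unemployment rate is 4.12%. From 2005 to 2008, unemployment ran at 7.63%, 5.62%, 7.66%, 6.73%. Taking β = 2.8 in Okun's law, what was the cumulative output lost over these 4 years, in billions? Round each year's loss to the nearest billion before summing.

Year 2005: gap = -2.8 × (7.63 - 4.12) = -9.828%, loss ≈ 14278 × 9.828/100 ≈ 1403.
Year 2006: gap = -2.8 × (5.62 - 4.12) = -4.2%, loss ≈ 14278 × 4.2/100 ≈ 600.
Year 2007: gap = -2.8 × (7.66 - 4.12) = -9.912%, loss ≈ 14278 × 9.912/100 ≈ 1415.
Year 2008: gap = -2.8 × (6.73 - 4.12) = -7.308%, loss ≈ 14278 × 7.308/100 ≈ 1043.
Total lost output = 1403 + 600 + 1415 + 1043 = 4461 billion.

$4,461 billion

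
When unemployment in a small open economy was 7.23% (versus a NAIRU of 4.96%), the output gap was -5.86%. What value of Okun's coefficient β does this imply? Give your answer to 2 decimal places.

β ≈ 2.58

Okun's law: output gap = -β × (u - u*).
-5.86 = -β × (7.23 - 4.96) = -β × 2.27, so β = 5.86/2.27 = 2.58.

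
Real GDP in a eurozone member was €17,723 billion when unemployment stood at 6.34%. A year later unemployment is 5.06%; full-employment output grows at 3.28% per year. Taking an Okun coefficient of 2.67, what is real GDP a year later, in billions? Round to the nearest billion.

€18,910 billion

Δu = 5.06 - 6.34 = -1.28 points.
Okun's law (growth form): g_Y = g_Y* - β × Δu = 3.28 - 2.67 × (-1.28) = 3.28 + 3.4176 = 6.6976%.
Real GDP in the next year = 17723 × (1 + 6.6976/100) = 17723 × 1.066976 ≈ 18910 billion.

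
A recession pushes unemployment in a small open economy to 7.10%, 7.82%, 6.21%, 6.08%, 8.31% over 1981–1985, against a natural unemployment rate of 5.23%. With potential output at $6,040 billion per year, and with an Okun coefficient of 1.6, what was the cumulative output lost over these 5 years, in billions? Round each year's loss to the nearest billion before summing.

$906 billion

Year 1981: gap = -1.6 × (7.1 - 5.23) = -2.992%, loss ≈ 6040 × 2.992/100 ≈ 181.
Year 1982: gap = -1.6 × (7.82 - 5.23) = -4.144%, loss ≈ 6040 × 4.144/100 ≈ 250.
Year 1983: gap = -1.6 × (6.21 - 5.23) = -1.568%, loss ≈ 6040 × 1.568/100 ≈ 95.
Year 1984: gap = -1.6 × (6.08 - 5.23) = -1.36%, loss ≈ 6040 × 1.36/100 ≈ 82.
Year 1985: gap = -1.6 × (8.31 - 5.23) = -4.928%, loss ≈ 6040 × 4.928/100 ≈ 298.
Total lost output = 181 + 250 + 95 + 82 + 298 = 906 billion.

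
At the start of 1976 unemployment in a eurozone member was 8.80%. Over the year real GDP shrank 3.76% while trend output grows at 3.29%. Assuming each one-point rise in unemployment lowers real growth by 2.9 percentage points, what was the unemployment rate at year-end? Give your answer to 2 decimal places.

11.23%

Growth-rate Okun's law: g_Y = g_Y* - β × Δu, so Δu = (g_Y* - g_Y)/β.
Δu = (3.29 + 3.76)/2.9 = 7.05/2.9 = 2.43 percentage points.
Year-end unemployment = 8.8 + 2.43 = 11.23%.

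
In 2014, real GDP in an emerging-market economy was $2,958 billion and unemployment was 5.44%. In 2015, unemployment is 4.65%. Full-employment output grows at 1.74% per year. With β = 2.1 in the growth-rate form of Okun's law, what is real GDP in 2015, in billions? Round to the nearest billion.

$3,059 billion

Δu = 4.65 - 5.44 = -0.79 points.
Okun's law (growth form): g_Y = g_Y* - β × Δu = 1.74 - 2.1 × (-0.79) = 1.74 + 1.659 = 3.399%.
Real GDP in the next year = 2958 × (1 + 3.399/100) = 2958 × 1.03399 ≈ 3059 billion.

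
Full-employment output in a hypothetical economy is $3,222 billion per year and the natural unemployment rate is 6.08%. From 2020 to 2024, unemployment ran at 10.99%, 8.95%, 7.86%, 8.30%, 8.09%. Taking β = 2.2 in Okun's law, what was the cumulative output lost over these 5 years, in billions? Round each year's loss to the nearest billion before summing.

Year 2020: gap = -2.2 × (10.99 - 6.08) = -10.802%, loss ≈ 3222 × 10.802/100 ≈ 348.
Year 2021: gap = -2.2 × (8.95 - 6.08) = -6.314%, loss ≈ 3222 × 6.314/100 ≈ 203.
Year 2022: gap = -2.2 × (7.86 - 6.08) = -3.916%, loss ≈ 3222 × 3.916/100 ≈ 126.
Year 2023: gap = -2.2 × (8.3 - 6.08) = -4.884%, loss ≈ 3222 × 4.884/100 ≈ 157.
Year 2024: gap = -2.2 × (8.09 - 6.08) = -4.422%, loss ≈ 3222 × 4.422/100 ≈ 142.
Total lost output = 348 + 203 + 126 + 157 + 142 = 976 billion.

$976 billion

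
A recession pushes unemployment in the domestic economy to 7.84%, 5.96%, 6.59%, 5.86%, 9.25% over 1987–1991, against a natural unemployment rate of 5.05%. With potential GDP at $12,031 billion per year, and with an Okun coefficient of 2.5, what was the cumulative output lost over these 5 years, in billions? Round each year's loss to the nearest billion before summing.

Year 1987: gap = -2.5 × (7.84 - 5.05) = -6.975%, loss ≈ 12031 × 6.975/100 ≈ 839.
Year 1988: gap = -2.5 × (5.96 - 5.05) = -2.275%, loss ≈ 12031 × 2.275/100 ≈ 274.
Year 1989: gap = -2.5 × (6.59 - 5.05) = -3.85%, loss ≈ 12031 × 3.85/100 ≈ 463.
Year 1990: gap = -2.5 × (5.86 - 5.05) = -2.025%, loss ≈ 12031 × 2.025/100 ≈ 244.
Year 1991: gap = -2.5 × (9.25 - 5.05) = -10.5%, loss ≈ 12031 × 10.5/100 ≈ 1263.
Total lost output = 839 + 274 + 463 + 244 + 1263 = 3083 billion.

$3,083 billion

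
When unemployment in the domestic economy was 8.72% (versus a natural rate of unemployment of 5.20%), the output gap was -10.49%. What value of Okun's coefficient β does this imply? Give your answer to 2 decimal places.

Okun's law: output gap = -β × (u - u*).
-10.49 = -β × (8.72 - 5.2) = -β × 3.52, so β = 10.49/3.52 = 2.98.

β ≈ 2.98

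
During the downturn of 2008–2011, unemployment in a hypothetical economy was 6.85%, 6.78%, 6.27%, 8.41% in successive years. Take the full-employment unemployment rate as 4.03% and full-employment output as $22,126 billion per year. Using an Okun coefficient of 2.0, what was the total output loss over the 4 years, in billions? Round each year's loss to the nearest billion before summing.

$5,394 billion

Year 2008: gap = -2.0 × (6.85 - 4.03) = -5.64%, loss ≈ 22126 × 5.64/100 ≈ 1248.
Year 2009: gap = -2.0 × (6.78 - 4.03) = -5.5%, loss ≈ 22126 × 5.5/100 ≈ 1217.
Year 2010: gap = -2.0 × (6.27 - 4.03) = -4.48%, loss ≈ 22126 × 4.48/100 ≈ 991.
Year 2011: gap = -2.0 × (8.41 - 4.03) = -8.76%, loss ≈ 22126 × 8.76/100 ≈ 1938.
Total lost output = 1248 + 1217 + 991 + 1938 = 5394 billion.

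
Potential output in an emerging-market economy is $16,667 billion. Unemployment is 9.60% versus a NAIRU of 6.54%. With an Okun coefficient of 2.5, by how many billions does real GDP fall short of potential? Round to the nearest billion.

Output gap = -2.5 × (9.6 - 6.54) = -2.5 × 3.06 = -7.65%.
Actual GDP ≈ 16667 × 0.9235 ≈ 15392 billion, so the shortfall is 16667 - 15392 = 1275 billion.

$1,275 billion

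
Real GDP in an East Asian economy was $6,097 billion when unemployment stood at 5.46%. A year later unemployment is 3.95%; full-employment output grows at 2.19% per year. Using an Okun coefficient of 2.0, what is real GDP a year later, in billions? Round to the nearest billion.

Δu = 3.95 - 5.46 = -1.51 points.
Okun's law (growth form): g_Y = g_Y* - β × Δu = 2.19 - 2.0 × (-1.51) = 2.19 + 3.02 = 5.21%.
Real GDP in the next year = 6097 × (1 + 5.21/100) = 6097 × 1.0521 ≈ 6415 billion.

$6,415 billion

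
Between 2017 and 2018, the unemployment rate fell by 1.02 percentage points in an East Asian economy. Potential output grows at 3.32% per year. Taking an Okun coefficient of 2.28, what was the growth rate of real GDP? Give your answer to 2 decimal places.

5.65%

Growth-rate Okun's law: g_Y = g_Y* - β × Δu.
g_Y = 3.32 - 2.28 × (-1.02) = 3.32 + 2.3256 = 5.6456%, i.e. 5.65% to 2 d.p.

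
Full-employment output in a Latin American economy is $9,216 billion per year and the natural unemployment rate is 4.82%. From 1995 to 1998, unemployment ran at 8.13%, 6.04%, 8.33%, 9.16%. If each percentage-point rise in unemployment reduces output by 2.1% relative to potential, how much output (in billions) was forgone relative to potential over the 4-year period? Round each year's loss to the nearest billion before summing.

$2,396 billion

Year 1995: gap = -2.1 × (8.13 - 4.82) = -6.951%, loss ≈ 9216 × 6.951/100 ≈ 641.
Year 1996: gap = -2.1 × (6.04 - 4.82) = -2.562%, loss ≈ 9216 × 2.562/100 ≈ 236.
Year 1997: gap = -2.1 × (8.33 - 4.82) = -7.371%, loss ≈ 9216 × 7.371/100 ≈ 679.
Year 1998: gap = -2.1 × (9.16 - 4.82) = -9.114%, loss ≈ 9216 × 9.114/100 ≈ 840.
Total lost output = 641 + 236 + 679 + 840 = 2396 billion.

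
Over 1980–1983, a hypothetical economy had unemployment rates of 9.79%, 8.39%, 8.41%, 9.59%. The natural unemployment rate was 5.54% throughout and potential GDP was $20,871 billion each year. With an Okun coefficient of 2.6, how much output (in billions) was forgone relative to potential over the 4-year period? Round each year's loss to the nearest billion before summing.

$7,608 billion

Year 1980: gap = -2.6 × (9.79 - 5.54) = -11.05%, loss ≈ 20871 × 11.05/100 ≈ 2306.
Year 1981: gap = -2.6 × (8.39 - 5.54) = -7.41%, loss ≈ 20871 × 7.41/100 ≈ 1547.
Year 1982: gap = -2.6 × (8.41 - 5.54) = -7.462%, loss ≈ 20871 × 7.462/100 ≈ 1557.
Year 1983: gap = -2.6 × (9.59 - 5.54) = -10.53%, loss ≈ 20871 × 10.53/100 ≈ 2198.
Total lost output = 2306 + 1547 + 1557 + 2198 = 7608 billion.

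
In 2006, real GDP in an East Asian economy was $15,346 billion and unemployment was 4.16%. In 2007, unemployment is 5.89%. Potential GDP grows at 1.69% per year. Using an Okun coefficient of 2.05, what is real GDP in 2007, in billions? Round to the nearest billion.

Δu = 5.89 - 4.16 = 1.73 points.
Okun's law (growth form): g_Y = g_Y* - β × Δu = 1.69 - 2.05 × (1.73) = 1.69 - 3.5465 = -1.8565%.
Real GDP in the next year = 15346 × (1 - 1.8565/100) = 15346 × 0.981435 ≈ 15061 billion.

$15,061 billion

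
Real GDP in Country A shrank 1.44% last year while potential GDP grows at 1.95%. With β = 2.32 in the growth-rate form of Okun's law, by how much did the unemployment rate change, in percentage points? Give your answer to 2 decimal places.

Growth-rate Okun's law: g_Y = g_Y* - β × Δu, so Δu = (g_Y* - g_Y)/β.
Δu = (1.95 + 1.44)/2.32 = 3.39/2.32 = 1.46 percentage points.

1.46 percentage points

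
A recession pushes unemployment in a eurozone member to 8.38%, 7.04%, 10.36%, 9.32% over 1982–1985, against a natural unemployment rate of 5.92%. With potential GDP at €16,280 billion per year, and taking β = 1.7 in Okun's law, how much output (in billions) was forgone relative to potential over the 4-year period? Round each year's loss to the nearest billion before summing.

€3,161 billion

Year 1982: gap = -1.7 × (8.38 - 5.92) = -4.182%, loss ≈ 16280 × 4.182/100 ≈ 681.
Year 1983: gap = -1.7 × (7.04 - 5.92) = -1.904%, loss ≈ 16280 × 1.904/100 ≈ 310.
Year 1984: gap = -1.7 × (10.36 - 5.92) = -7.548%, loss ≈ 16280 × 7.548/100 ≈ 1229.
Year 1985: gap = -1.7 × (9.32 - 5.92) = -5.78%, loss ≈ 16280 × 5.78/100 ≈ 941.
Total lost output = 681 + 310 + 1229 + 941 = 3161 billion.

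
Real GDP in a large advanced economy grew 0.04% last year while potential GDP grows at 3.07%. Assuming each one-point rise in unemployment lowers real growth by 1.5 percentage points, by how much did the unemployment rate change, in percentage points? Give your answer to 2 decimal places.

Growth-rate Okun's law: g_Y = g_Y* - β × Δu, so Δu = (g_Y* - g_Y)/β.
Δu = (3.07 - 0.04)/1.5 = 3.03/1.5 = 2.02 percentage points.

2.02 percentage points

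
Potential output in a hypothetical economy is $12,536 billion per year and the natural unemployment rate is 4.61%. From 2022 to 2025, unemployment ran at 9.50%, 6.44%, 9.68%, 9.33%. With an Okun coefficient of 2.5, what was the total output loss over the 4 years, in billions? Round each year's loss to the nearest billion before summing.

Year 2022: gap = -2.5 × (9.5 - 4.61) = -12.225%, loss ≈ 12536 × 12.225/100 ≈ 1533.
Year 2023: gap = -2.5 × (6.44 - 4.61) = -4.575%, loss ≈ 12536 × 4.575/100 ≈ 574.
Year 2024: gap = -2.5 × (9.68 - 4.61) = -12.675%, loss ≈ 12536 × 12.675/100 ≈ 1589.
Year 2025: gap = -2.5 × (9.33 - 4.61) = -11.8%, loss ≈ 12536 × 11.8/100 ≈ 1479.
Total lost output = 1533 + 574 + 1589 + 1479 = 5175 billion.

$5,175 billion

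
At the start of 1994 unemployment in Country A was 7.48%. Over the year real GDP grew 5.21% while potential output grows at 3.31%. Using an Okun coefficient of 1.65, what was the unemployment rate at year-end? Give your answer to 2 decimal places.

6.33%

Growth-rate Okun's law: g_Y = g_Y* - β × Δu, so Δu = (g_Y* - g_Y)/β.
Δu = (3.31 - 5.21)/1.65 = -1.9/1.65 = -1.15 percentage points.
Year-end unemployment = 7.48 - 1.15 = 6.33%.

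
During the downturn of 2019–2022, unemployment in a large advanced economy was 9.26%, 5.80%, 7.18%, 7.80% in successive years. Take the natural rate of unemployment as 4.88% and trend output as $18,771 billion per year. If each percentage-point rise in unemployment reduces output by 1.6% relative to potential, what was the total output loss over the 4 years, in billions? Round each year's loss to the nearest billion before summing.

Year 2019: gap = -1.6 × (9.26 - 4.88) = -7.008%, loss ≈ 18771 × 7.008/100 ≈ 1315.
Year 2020: gap = -1.6 × (5.8 - 4.88) = -1.472%, loss ≈ 18771 × 1.472/100 ≈ 276.
Year 2021: gap = -1.6 × (7.18 - 4.88) = -3.68%, loss ≈ 18771 × 3.68/100 ≈ 691.
Year 2022: gap = -1.6 × (7.8 - 4.88) = -4.672%, loss ≈ 18771 × 4.672/100 ≈ 877.
Total lost output = 1315 + 276 + 691 + 877 = 3159 billion.

$3,159 billion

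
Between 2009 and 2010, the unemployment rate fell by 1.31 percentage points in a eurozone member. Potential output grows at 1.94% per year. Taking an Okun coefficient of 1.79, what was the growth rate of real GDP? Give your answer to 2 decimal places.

Growth-rate Okun's law: g_Y = g_Y* - β × Δu.
g_Y = 1.94 - 1.79 × (-1.31) = 1.94 + 2.3449 = 4.2849%, i.e. 4.28% to 2 d.p.

4.28%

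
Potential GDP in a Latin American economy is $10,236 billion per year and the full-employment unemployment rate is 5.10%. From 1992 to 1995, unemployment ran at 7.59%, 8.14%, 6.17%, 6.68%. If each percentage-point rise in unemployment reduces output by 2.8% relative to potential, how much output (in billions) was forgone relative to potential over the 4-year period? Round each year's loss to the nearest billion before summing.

Year 1992: gap = -2.8 × (7.59 - 5.1) = -6.972%, loss ≈ 10236 × 6.972/100 ≈ 714.
Year 1993: gap = -2.8 × (8.14 - 5.1) = -8.512%, loss ≈ 10236 × 8.512/100 ≈ 871.
Year 1994: gap = -2.8 × (6.17 - 5.1) = -2.996%, loss ≈ 10236 × 2.996/100 ≈ 307.
Year 1995: gap = -2.8 × (6.68 - 5.1) = -4.424%, loss ≈ 10236 × 4.424/100 ≈ 453.
Total lost output = 714 + 871 + 307 + 453 = 2345 billion.

$2,345 billion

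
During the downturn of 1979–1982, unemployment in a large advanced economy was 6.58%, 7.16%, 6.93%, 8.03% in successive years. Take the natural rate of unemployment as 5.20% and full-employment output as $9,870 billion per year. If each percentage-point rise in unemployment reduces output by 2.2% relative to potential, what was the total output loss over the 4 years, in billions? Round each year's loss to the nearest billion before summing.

Year 1979: gap = -2.2 × (6.58 - 5.2) = -3.036%, loss ≈ 9870 × 3.036/100 ≈ 300.
Year 1980: gap = -2.2 × (7.16 - 5.2) = -4.312%, loss ≈ 9870 × 4.312/100 ≈ 426.
Year 1981: gap = -2.2 × (6.93 - 5.2) = -3.806%, loss ≈ 9870 × 3.806/100 ≈ 376.
Year 1982: gap = -2.2 × (8.03 - 5.2) = -6.226%, loss ≈ 9870 × 6.226/100 ≈ 615.
Total lost output = 300 + 426 + 376 + 615 = 1717 billion.

$1,717 billion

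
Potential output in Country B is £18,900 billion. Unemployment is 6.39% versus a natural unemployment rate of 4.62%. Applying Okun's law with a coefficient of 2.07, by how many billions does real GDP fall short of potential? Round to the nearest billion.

£692 billion

Output gap = -2.07 × (6.39 - 4.62) = -2.07 × 1.77 = -3.6639%.
Actual GDP ≈ 18900 × 0.963361 ≈ 18208 billion, so the shortfall is 18900 - 18208 = 692 billion.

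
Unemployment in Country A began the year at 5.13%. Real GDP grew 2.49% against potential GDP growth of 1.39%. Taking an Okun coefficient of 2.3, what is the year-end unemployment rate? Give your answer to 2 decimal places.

4.65%

Growth-rate Okun's law: g_Y = g_Y* - β × Δu, so Δu = (g_Y* - g_Y)/β.
Δu = (1.39 - 2.49)/2.3 = -1.1/2.3 = -0.48 percentage points.
Year-end unemployment = 5.13 - 0.48 = 4.65%.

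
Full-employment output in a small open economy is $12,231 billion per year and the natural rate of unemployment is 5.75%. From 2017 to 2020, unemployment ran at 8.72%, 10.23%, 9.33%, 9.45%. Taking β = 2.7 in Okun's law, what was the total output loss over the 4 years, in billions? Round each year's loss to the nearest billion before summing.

$4,864 billion

Year 2017: gap = -2.7 × (8.72 - 5.75) = -8.019%, loss ≈ 12231 × 8.019/100 ≈ 981.
Year 2018: gap = -2.7 × (10.23 - 5.75) = -12.096%, loss ≈ 12231 × 12.096/100 ≈ 1479.
Year 2019: gap = -2.7 × (9.33 - 5.75) = -9.666%, loss ≈ 12231 × 9.666/100 ≈ 1182.
Year 2020: gap = -2.7 × (9.45 - 5.75) = -9.99%, loss ≈ 12231 × 9.99/100 ≈ 1222.
Total lost output = 981 + 1479 + 1182 + 1222 = 4864 billion.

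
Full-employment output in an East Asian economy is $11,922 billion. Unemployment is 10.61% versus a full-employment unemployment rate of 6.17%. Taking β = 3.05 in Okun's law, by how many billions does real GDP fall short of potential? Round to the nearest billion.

Output gap = -3.05 × (10.61 - 6.17) = -3.05 × 4.44 = -13.542%.
Actual GDP ≈ 11922 × 0.86458 ≈ 10308 billion, so the shortfall is 11922 - 10308 = 1614 billion.

$1,614 billion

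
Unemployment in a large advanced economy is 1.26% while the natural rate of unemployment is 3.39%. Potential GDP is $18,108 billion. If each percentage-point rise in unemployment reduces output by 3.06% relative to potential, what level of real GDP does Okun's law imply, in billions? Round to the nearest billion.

$19,288 billion

Unemployment gap = 1.26 - 3.39 = -2.13 points, so the output gap is -3.06 × (-2.13) = 6.5178%.
Actual GDP = 18108 × (1 + 6.5178/100) = 18108 × 1.065178 ≈ 19288 billion.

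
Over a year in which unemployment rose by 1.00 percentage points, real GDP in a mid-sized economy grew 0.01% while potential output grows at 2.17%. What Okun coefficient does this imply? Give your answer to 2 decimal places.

β ≈ 2.16

Growth form: g_Y = g_Y* - β × Δu, so β = (g_Y* - g_Y)/Δu.
β = (2.17 - 0.01)/1.00 = 2.16/1.00 = 2.16.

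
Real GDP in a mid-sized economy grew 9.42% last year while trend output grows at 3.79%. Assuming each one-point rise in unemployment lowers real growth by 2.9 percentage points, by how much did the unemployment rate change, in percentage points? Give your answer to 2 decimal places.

-1.94 percentage points

Growth-rate Okun's law: g_Y = g_Y* - β × Δu, so Δu = (g_Y* - g_Y)/β.
Δu = (3.79 - 9.42)/2.9 = -5.63/2.9 = -1.94 percentage points.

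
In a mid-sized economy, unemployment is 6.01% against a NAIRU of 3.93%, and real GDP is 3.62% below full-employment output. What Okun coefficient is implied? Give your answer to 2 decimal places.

Okun's law: output gap = -β × (u - u*).
-3.62 = -β × (6.01 - 3.93) = -β × 2.08, so β = 3.62/2.08 = 1.74.

β ≈ 1.74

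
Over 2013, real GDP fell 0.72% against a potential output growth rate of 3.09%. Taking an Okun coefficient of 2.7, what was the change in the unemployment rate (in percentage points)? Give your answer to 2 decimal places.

1.41 percentage points

Growth-rate Okun's law: g_Y = g_Y* - β × Δu, so Δu = (g_Y* - g_Y)/β.
Δu = (3.09 + 0.72)/2.7 = 3.81/2.7 = 1.41 percentage points.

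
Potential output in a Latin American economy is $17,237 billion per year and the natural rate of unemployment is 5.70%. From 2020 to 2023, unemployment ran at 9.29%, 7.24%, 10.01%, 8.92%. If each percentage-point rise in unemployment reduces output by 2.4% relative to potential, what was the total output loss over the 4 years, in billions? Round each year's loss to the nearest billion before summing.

Year 2020: gap = -2.4 × (9.29 - 5.7) = -8.616%, loss ≈ 17237 × 8.616/100 ≈ 1485.
Year 2021: gap = -2.4 × (7.24 - 5.7) = -3.696%, loss ≈ 17237 × 3.696/100 ≈ 637.
Year 2022: gap = -2.4 × (10.01 - 5.7) = -10.344%, loss ≈ 17237 × 10.344/100 ≈ 1783.
Year 2023: gap = -2.4 × (8.92 - 5.7) = -7.728%, loss ≈ 17237 × 7.728/100 ≈ 1332.
Total lost output = 1485 + 637 + 1783 + 1332 = 5237 billion.

$5,237 billion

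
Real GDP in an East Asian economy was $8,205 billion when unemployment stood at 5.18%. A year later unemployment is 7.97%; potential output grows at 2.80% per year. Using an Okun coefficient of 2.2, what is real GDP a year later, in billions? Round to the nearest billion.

Δu = 7.97 - 5.18 = 2.79 points.
Okun's law (growth form): g_Y = g_Y* - β × Δu = 2.80 - 2.2 × (2.79) = 2.8 - 6.138 = -3.338%.
Real GDP in the next year = 8205 × (1 - 3.338/100) = 8205 × 0.96662 ≈ 7931 billion.

$7,931 billion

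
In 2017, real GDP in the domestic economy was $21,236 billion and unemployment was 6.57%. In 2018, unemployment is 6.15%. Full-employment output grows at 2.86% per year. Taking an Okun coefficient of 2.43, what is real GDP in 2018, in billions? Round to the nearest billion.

Δu = 6.15 - 6.57 = -0.42 points.
Okun's law (growth form): g_Y = g_Y* - β × Δu = 2.86 - 2.43 × (-0.42) = 2.86 + 1.0206 = 3.8806%.
Real GDP in the next year = 21236 × (1 + 3.8806/100) = 21236 × 1.038806 ≈ 22060 billion.

$22,060 billion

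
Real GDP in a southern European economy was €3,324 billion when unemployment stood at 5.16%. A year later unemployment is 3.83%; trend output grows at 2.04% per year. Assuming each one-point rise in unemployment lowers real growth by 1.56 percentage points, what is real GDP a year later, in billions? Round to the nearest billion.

Δu = 3.83 - 5.16 = -1.33 points.
Okun's law (growth form): g_Y = g_Y* - β × Δu = 2.04 - 1.56 × (-1.33) = 2.04 + 2.0748 = 4.1148%.
Real GDP in the next year = 3324 × (1 + 4.1148/100) = 3324 × 1.041148 ≈ 3461 billion.

€3,461 billion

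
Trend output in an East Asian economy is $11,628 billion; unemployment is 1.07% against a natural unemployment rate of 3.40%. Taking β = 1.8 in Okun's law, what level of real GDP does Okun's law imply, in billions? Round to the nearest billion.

Unemployment gap = 1.07 - 3.4 = -2.33 points, so the output gap is -1.8 × (-2.33) = 4.194%.
Actual GDP = 11628 × (1 + 4.194/100) = 11628 × 1.04194 ≈ 12116 billion.

$12,116 billion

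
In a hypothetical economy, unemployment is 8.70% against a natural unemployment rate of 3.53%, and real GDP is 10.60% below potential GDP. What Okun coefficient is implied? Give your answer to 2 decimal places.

β ≈ 2.05

Okun's law: output gap = -β × (u - u*).
-10.60 = -β × (8.7 - 3.53) = -β × 5.17, so β = 10.6/5.17 = 2.05.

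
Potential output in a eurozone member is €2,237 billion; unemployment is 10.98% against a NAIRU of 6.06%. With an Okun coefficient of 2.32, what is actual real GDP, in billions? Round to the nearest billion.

€1,982 billion

Unemployment gap = 10.98 - 6.06 = 4.92 points, so the output gap is -2.32 × 4.92 = -11.4144%.
Actual GDP = 2237 × (1 - 11.4144/100) = 2237 × 0.885856 ≈ 1982 billion.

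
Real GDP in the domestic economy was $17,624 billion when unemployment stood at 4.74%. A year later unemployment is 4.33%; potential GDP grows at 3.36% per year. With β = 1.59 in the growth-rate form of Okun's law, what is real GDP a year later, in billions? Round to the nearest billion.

Δu = 4.33 - 4.74 = -0.41 points.
Okun's law (growth form): g_Y = g_Y* - β × Δu = 3.36 - 1.59 × (-0.41) = 3.36 + 0.6519 = 4.0119%.
Real GDP in the next year = 17624 × (1 + 4.0119/100) = 17624 × 1.040119 ≈ 18331 billion.

$18,331 billion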